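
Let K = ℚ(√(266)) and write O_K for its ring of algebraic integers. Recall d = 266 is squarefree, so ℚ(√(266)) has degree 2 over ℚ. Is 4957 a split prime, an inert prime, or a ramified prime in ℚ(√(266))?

remains prime (inert)

d = 266 ≡ 2 (mod 4), so O_K = ℤ[√266] and disc(K) = 4d = 1064.
Since gcd(4957, 1064) = 1 the prime 4957 does not ramify.
(266/4957) = 266^2478 mod 4957 = 4956, giving Legendre symbol -1.
(266/4957) = -1, so 4957 is inert.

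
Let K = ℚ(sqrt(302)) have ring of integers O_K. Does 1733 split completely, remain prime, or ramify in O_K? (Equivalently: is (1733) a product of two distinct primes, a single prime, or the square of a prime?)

d = 302 ≡ 2 (mod 4), so O_K = ℤ[√302] and disc(K) = 4d = 1208.
disc(K) = 1208 is not divisible by 1733; 1733 is unramified.
Compute (302/1733) via Euler: 302^((1733-1)/2) mod 1733 = 1732, so (302/1733) = -1.
Legendre symbol -1 ⇒ 1733 is inert.

inert — (1733) stays prime in O_K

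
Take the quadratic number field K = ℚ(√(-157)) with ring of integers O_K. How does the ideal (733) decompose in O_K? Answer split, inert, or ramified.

split

Since -157 ≢ 1 mod 4, the ring of integers is ℤ[√-157] with discriminant 4·(-157) = -628.
Since gcd(733, -628) = 1 the prime 733 does not ramify.
Euler's criterion: (-157)^366 mod 733 = 1. Thus (-157|733) = 1.
Legendre symbol 1 ⇒ 733 is split.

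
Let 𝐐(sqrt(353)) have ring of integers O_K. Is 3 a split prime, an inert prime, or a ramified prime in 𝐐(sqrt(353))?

d = 353 ≡ 1 (mod 4), so O_K = ℤ[(1+√353)/2] and disc(K) = d = 353.
Since gcd(3, 353) = 1 the prime 3 does not ramify.
Compute (353/3) via Euler: 2^((3-1)/2) mod 3 = 2, so (353/3) = -1.
(353/3) = -1, so 3 is inert.

inert — (3) stays prime in O_K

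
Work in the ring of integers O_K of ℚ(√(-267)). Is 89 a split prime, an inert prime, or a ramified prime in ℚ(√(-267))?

ramifies in O_K

d = -267 ≡ 1 (mod 4), so O_K = ℤ[(1+√-267)/2] and disc(K) = d = -267.
89 divides disc(K) = -267, so 89 ramifies.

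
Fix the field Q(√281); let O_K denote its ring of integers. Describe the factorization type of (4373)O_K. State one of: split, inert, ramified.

281 mod 4 = 1, hence disc K = 281 and O_K = ℤ[(1+√281)/2].
Since gcd(4373, 281) = 1 the prime 4373 does not ramify.
Compute (281/4373) via Euler: 281^((4373-1)/2) mod 4373 = 1, so (281/4373) = 1.
d is a quadratic residue mod p, hence 4373 splits in O_K.

splits completely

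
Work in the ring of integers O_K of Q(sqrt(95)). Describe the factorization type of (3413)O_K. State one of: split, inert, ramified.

p splits

d = 95 ≡ 3 (mod 4), so O_K = ℤ[√95] and disc(K) = 4d = 380.
disc(K) = 380 is not divisible by 3413; 3413 is unramified.
(95/3413) = 95^1706 mod 3413 = 1, giving Legendre symbol 1.
(95/3413) = 1, so 3413 splits.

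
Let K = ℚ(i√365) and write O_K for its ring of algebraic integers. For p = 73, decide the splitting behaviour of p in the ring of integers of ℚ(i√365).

p ramifies

Since -365 ≢ 1 mod 4, the ring of integers is ℤ[√-365] with discriminant 4·(-365) = -1460.
73 divides disc(K) = -1460, so 73 ramifies.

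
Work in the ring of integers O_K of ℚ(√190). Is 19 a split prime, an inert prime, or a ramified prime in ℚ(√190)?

ramifies in O_K

190 mod 4 = 2, hence disc K = 4·190 = 760 and O_K = ℤ[√190].
Ramification test: 19 | 760. The prime 19 ramifies in K.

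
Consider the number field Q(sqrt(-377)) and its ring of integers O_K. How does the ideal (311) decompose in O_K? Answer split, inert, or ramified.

p splits

-377 mod 4 = 3, hence disc K = 4·(-377) = -1508 and O_K = ℤ[√-377].
311 ∤ -1508, so 311 is unramified.
(-377/311) = 245^155 mod 311 = 1, giving Legendre symbol 1.
(-377/311) = 1, so 311 splits.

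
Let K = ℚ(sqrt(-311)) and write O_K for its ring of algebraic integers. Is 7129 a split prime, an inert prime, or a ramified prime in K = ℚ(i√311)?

-311 mod 4 = 1, hence disc K = -311 and O_K = ℤ[(1+√-311)/2].
Since gcd(7129, -311) = 1 the prime 7129 does not ramify.
Euler's criterion: (-311)^3564 mod 7129 = 7128. Thus (-311|7129) = -1.
d is a non-residue mod p, hence 7129 remains inert in O_K.

inert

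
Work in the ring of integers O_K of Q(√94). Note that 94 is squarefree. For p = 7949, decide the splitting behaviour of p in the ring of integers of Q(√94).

inert

Since 94 ≢ 1 mod 4, the ring of integers is ℤ[√94] with discriminant 4·94 = 376.
Since gcd(7949, 376) = 1 the prime 7949 does not ramify.
Legendre symbol by Euler's criterion: (94/7949) ≡ 94^3974 ≡ 7948 (mod 7949), i.e. (94/7949) = -1.
Legendre symbol -1 ⇒ 7949 is inert.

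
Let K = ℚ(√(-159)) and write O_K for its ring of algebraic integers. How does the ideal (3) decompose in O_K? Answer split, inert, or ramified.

Since -159 ≡ 1 mod 4, the ring of integers is ℤ[(1+√-159)/2] with discriminant -159.
Ramification test: 3 | -159. The prime 3 ramifies in K.

ramified — (3) = 𝔭²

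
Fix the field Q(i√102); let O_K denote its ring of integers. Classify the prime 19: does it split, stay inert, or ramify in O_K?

inert

-102 mod 4 = 2, hence disc K = 4·(-102) = -408 and O_K = ℤ[√-102].
19 ∤ -408, so 19 is unramified.
Compute (-102/19) via Euler: 12^((19-1)/2) mod 19 = 18, so (-102/19) = -1.
d is a non-residue mod p, hence 19 remains inert in O_K.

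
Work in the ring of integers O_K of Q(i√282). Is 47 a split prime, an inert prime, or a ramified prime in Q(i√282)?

Since -282 ≢ 1 mod 4, the ring of integers is ℤ[√-282] with discriminant 4·(-282) = -1128.
47 divides disc(K) = -1128, so 47 ramifies.

47 is ramified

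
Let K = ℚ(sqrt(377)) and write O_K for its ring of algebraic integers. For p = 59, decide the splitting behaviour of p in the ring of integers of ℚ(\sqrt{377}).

d = 377 ≡ 1 (mod 4), so O_K = ℤ[(1+√377)/2] and disc(K) = d = 377.
Since gcd(59, 377) = 1 the prime 59 does not ramify.
(377/59) = 23^29 mod 59 = 58, giving Legendre symbol -1.
d is a non-residue mod p, hence 59 remains inert in O_K.

p is inert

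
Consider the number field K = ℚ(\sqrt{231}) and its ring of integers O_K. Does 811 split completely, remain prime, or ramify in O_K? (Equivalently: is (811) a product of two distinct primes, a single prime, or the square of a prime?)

Since 231 ≢ 1 mod 4, the ring of integers is ℤ[√231] with discriminant 4·231 = 924.
811 ∤ 924, so 811 is unramified.
(231/811) = 231^405 mod 811 = 810, giving Legendre symbol -1.
Legendre symbol -1 ⇒ 811 is inert.

inert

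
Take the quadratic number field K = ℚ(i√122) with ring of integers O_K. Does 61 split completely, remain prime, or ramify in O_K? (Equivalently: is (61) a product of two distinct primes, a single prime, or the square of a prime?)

ramified

d = -122 ≡ 2 (mod 4), so O_K = ℤ[√-122] and disc(K) = 4d = -488.
Ramification test: 61 | -488. The prime 61 ramifies in K.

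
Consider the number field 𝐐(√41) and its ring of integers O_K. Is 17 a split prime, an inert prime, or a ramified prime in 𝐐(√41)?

remains prime (inert)

d = 41 ≡ 1 (mod 4), so O_K = ℤ[(1+√41)/2] and disc(K) = d = 41.
17 ∤ 41, so 17 is unramified.
(41/17) = 7^8 mod 17 = 16, giving Legendre symbol -1.
(41/17) = -1, so 17 is inert.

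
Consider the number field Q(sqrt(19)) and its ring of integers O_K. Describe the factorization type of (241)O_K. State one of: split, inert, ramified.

d = 19 ≡ 3 (mod 4), so O_K = ℤ[√19] and disc(K) = 4d = 76.
241 ∤ 76, so 241 is unramified.
(19/241) = 19^120 mod 241 = 240, giving Legendre symbol -1.
d is a non-residue mod p, hence 241 remains inert in O_K.

inert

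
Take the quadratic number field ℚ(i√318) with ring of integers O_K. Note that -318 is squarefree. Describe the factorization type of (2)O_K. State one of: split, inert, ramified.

d = -318 ≡ 2 (mod 4), so O_K = ℤ[√-318] and disc(K) = 4d = -1272.
Ramification test: 2 | -1272. The prime 2 ramifies in K.

ramified — (2) = 𝔭²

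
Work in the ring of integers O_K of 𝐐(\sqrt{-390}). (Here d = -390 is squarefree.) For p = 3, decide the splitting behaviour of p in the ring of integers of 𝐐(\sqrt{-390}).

-390 mod 4 = 2, hence disc K = 4·(-390) = -1560 and O_K = ℤ[√-390].
3 divides disc(K) = -1560, so 3 ramifies.

ramified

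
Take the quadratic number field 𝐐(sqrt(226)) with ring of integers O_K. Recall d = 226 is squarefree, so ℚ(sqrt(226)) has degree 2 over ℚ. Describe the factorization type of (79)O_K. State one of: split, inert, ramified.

inert

226 mod 4 = 2, hence disc K = 4·226 = 904 and O_K = ℤ[√226].
disc(K) = 904 is not divisible by 79; 79 is unramified.
Euler's criterion: 226^39 mod 79 = 78. Thus (226|79) = -1.
Legendre symbol -1 ⇒ 79 is inert.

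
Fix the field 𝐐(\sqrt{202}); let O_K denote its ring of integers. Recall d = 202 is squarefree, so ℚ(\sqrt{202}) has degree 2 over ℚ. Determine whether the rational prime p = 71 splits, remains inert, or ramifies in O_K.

p splits

d = 202 ≡ 2 (mod 4), so O_K = ℤ[√202] and disc(K) = 4d = 808.
disc(K) = 808 is not divisible by 71; 71 is unramified.
(202/71) = 60^35 mod 71 = 1, giving Legendre symbol 1.
(202/71) = 1, so 71 splits.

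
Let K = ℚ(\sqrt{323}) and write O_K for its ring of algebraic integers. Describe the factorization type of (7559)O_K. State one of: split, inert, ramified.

split

323 mod 4 = 3, hence disc K = 4·323 = 1292 and O_K = ℤ[√323].
Since gcd(7559, 1292) = 1 the prime 7559 does not ramify.
Euler's criterion: 323^3779 mod 7559 = 1. Thus (323|7559) = 1.
(323/7559) = 1, so 7559 splits.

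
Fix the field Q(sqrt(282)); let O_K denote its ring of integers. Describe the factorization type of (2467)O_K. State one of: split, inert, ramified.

splits completely

d = 282 ≡ 2 (mod 4), so O_K = ℤ[√282] and disc(K) = 4d = 1128.
2467 ∤ 1128, so 2467 is unramified.
Euler's criterion: 282^1233 mod 2467 = 1. Thus (282|2467) = 1.
Legendre symbol 1 ⇒ 2467 is split.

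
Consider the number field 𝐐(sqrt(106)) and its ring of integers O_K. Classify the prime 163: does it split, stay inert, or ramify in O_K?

d = 106 ≡ 2 (mod 4), so O_K = ℤ[√106] and disc(K) = 4d = 424.
163 ∤ 424, so 163 is unramified.
Compute (106/163) via Euler: 106^((163-1)/2) mod 163 = 162, so (106/163) = -1.
(106/163) = -1, so 163 is inert.

163 remains inert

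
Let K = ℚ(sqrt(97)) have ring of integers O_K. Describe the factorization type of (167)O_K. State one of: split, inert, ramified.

97 mod 4 = 1, hence disc K = 97 and O_K = ℤ[(1+√97)/2].
Since gcd(167, 97) = 1 the prime 167 does not ramify.
Compute (97/167) via Euler: 97^((167-1)/2) mod 167 = 1, so (97/167) = 1.
d is a quadratic residue mod p, hence 167 splits in O_K.

p splits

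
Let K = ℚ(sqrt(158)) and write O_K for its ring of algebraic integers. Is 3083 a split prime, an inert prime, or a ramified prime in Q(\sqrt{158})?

d = 158 ≡ 2 (mod 4), so O_K = ℤ[√158] and disc(K) = 4d = 632.
3083 ∤ 632, so 3083 is unramified.
Legendre symbol by Euler's criterion: (158/3083) ≡ 158^1541 ≡ 1 (mod 3083), i.e. (158/3083) = 1.
d is a quadratic residue mod p, hence 3083 splits in O_K.

split — (3083) = 𝔭₁𝔭₂ with 𝔭₁ ≠ 𝔭₂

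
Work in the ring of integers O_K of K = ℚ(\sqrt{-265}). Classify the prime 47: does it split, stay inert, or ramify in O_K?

d = -265 ≡ 3 (mod 4), so O_K = ℤ[√-265] and disc(K) = 4d = -1060.
Since gcd(47, -1060) = 1 the prime 47 does not ramify.
Compute (-265/47) via Euler: 17^((47-1)/2) mod 47 = 1, so (-265/47) = 1.
(-265/47) = 1, so 47 splits.

split — (47) = 𝔭₁𝔭₂ with 𝔭₁ ≠ 𝔭₂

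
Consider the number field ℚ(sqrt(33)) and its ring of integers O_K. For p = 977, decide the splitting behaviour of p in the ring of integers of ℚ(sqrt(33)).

977 remains inert

33 mod 4 = 1, hence disc K = 33 and O_K = ℤ[(1+√33)/2].
disc(K) = 33 is not divisible by 977; 977 is unramified.
(33/977) = 33^488 mod 977 = 976, giving Legendre symbol -1.
d is a non-residue mod p, hence 977 remains inert in O_K.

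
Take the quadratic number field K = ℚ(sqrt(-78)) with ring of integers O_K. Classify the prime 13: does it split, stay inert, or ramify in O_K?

ramifies in O_K

-78 mod 4 = 2, hence disc K = 4·(-78) = -312 and O_K = ℤ[√-78].
disc(K) = -312 = 13·(-24), so p = 13 is ramified.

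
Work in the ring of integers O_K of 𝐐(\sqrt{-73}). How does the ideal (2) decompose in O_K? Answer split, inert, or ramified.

ramifies in O_K

d = -73 ≡ 3 (mod 4), so O_K = ℤ[√-73] and disc(K) = 4d = -292.
disc(K) = -292 = 2·(-146), so p = 2 is ramified.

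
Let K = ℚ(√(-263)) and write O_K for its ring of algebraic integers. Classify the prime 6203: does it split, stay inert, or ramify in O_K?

Since -263 ≡ 1 mod 4, the ring of integers is ℤ[(1+√-263)/2] with discriminant -263.
6203 ∤ -263, so 6203 is unramified.
Legendre symbol by Euler's criterion: (-263/6203) ≡ (-263)^3101 ≡ 6202 (mod 6203), i.e. (-263/6203) = -1.
(-263/6203) = -1, so 6203 is inert.

inert — (6203) stays prime in O_K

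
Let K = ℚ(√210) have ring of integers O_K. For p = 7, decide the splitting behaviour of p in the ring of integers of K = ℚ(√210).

Since 210 ≢ 1 mod 4, the ring of integers is ℤ[√210] with discriminant 4·210 = 840.
Ramification test: 7 | 840. The prime 7 ramifies in K.

ramified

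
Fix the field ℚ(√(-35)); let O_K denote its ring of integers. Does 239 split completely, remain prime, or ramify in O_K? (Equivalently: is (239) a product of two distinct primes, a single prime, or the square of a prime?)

Since -35 ≡ 1 mod 4, the ring of integers is ℤ[(1+√-35)/2] with discriminant -35.
Since gcd(239, -35) = 1 the prime 239 does not ramify.
(-35/239) = 204^119 mod 239 = 1, giving Legendre symbol 1.
(-35/239) = 1, so 239 splits.

splits completely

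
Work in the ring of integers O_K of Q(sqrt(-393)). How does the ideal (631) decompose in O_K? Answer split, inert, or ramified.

d = -393 ≡ 3 (mod 4), so O_K = ℤ[√-393] and disc(K) = 4d = -1572.
631 ∤ -1572, so 631 is unramified.
Euler's criterion: (-393)^315 mod 631 = 630. Thus (-393|631) = -1.
(-393/631) = -1, so 631 is inert.

631 remains inert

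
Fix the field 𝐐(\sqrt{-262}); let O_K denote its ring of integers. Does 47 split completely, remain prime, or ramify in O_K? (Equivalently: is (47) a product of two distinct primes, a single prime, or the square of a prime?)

d = -262 ≡ 2 (mod 4), so O_K = ℤ[√-262] and disc(K) = 4d = -1048.
Since gcd(47, -1048) = 1 the prime 47 does not ramify.
(-262/47) = 20^23 mod 47 = 46, giving Legendre symbol -1.
Legendre symbol -1 ⇒ 47 is inert.

47 remains inert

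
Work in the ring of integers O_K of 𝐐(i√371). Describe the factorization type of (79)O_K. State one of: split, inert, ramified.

d = -371 ≡ 1 (mod 4), so O_K = ℤ[(1+√-371)/2] and disc(K) = d = -371.
79 ∤ -371, so 79 is unramified.
Euler's criterion: (-371)^39 mod 79 = 78. Thus (-371|79) = -1.
Legendre symbol -1 ⇒ 79 is inert.

inert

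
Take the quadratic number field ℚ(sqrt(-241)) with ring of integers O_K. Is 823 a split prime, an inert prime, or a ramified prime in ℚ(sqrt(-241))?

d = -241 ≡ 3 (mod 4), so O_K = ℤ[√-241] and disc(K) = 4d = -964.
823 ∤ -964, so 823 is unramified.
(-241/823) = 582^411 mod 823 = 822, giving Legendre symbol -1.
(-241/823) = -1, so 823 is inert.

823 remains inert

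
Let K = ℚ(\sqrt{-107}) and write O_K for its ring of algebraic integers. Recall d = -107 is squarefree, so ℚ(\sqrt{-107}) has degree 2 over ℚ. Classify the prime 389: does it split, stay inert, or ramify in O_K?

389 remains inert

-107 mod 4 = 1, hence disc K = -107 and O_K = ℤ[(1+√-107)/2].
389 ∤ -107, so 389 is unramified.
Compute (-107/389) via Euler: 282^((389-1)/2) mod 389 = 388, so (-107/389) = -1.
(-107/389) = -1, so 389 is inert.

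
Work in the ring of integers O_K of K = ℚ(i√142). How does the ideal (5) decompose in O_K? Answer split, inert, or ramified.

5 remains inert

Since -142 ≢ 1 mod 4, the ring of integers is ℤ[√-142] with discriminant 4·(-142) = -568.
disc(K) = -568 is not divisible by 5; 5 is unramified.
Legendre symbol by Euler's criterion: (-142/5) ≡ (-142)^2 ≡ 4 (mod 5), i.e. (-142/5) = -1.
d is a non-residue mod p, hence 5 remains inert in O_K.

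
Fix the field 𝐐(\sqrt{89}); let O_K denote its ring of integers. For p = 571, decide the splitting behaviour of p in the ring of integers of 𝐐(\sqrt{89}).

d = 89 ≡ 1 (mod 4), so O_K = ℤ[(1+√89)/2] and disc(K) = d = 89.
571 ∤ 89, so 571 is unramified.
Euler's criterion: 89^285 mod 571 = 570. Thus (89|571) = -1.
(89/571) = -1, so 571 is inert.

571 remains inert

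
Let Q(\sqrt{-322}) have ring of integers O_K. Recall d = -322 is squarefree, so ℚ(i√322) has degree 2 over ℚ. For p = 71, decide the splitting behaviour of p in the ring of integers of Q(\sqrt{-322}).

-322 mod 4 = 2, hence disc K = 4·(-322) = -1288 and O_K = ℤ[√-322].
71 ∤ -1288, so 71 is unramified.
(-322/71) = 33^35 mod 71 = 70, giving Legendre symbol -1.
Legendre symbol -1 ⇒ 71 is inert.

p is inert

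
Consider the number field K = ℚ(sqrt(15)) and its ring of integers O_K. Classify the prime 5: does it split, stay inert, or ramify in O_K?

Since 15 ≢ 1 mod 4, the ring of integers is ℤ[√15] with discriminant 4·15 = 60.
5 divides disc(K) = 60, so 5 ramifies.

5 is ramified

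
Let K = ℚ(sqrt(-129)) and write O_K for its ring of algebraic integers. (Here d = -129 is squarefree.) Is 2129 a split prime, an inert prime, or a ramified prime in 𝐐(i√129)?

p splits

d = -129 ≡ 3 (mod 4), so O_K = ℤ[√-129] and disc(K) = 4d = -516.
Since gcd(2129, -516) = 1 the prime 2129 does not ramify.
(-129/2129) = 2000^1064 mod 2129 = 1, giving Legendre symbol 1.
(-129/2129) = 1, so 2129 splits.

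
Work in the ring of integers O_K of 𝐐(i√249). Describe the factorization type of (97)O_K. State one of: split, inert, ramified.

Since -249 ≢ 1 mod 4, the ring of integers is ℤ[√-249] with discriminant 4·(-249) = -996.
Since gcd(97, -996) = 1 the prime 97 does not ramify.
Legendre symbol by Euler's criterion: (-249/97) ≡ (-249)^48 ≡ 96 (mod 97), i.e. (-249/97) = -1.
d is a non-residue mod p, hence 97 remains inert in O_K.

97 remains inert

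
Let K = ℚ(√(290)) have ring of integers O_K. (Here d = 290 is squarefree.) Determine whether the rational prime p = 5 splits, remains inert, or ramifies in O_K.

5 is ramified

d = 290 ≡ 2 (mod 4), so O_K = ℤ[√290] and disc(K) = 4d = 1160.
disc(K) = 1160 = 5·232, so p = 5 is ramified.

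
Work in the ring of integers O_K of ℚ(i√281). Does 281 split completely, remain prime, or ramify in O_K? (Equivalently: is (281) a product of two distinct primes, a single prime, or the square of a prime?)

281 is ramified

-281 mod 4 = 3, hence disc K = 4·(-281) = -1124 and O_K = ℤ[√-281].
Ramification test: 281 | -1124. The prime 281 ramifies in K.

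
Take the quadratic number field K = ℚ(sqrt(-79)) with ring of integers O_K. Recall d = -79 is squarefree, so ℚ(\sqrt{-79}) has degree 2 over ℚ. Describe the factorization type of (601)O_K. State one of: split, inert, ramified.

Since -79 ≡ 1 mod 4, the ring of integers is ℤ[(1+√-79)/2] with discriminant -79.
disc(K) = -79 is not divisible by 601; 601 is unramified.
(-79/601) = 522^300 mod 601 = 600, giving Legendre symbol -1.
Legendre symbol -1 ⇒ 601 is inert.

p is inert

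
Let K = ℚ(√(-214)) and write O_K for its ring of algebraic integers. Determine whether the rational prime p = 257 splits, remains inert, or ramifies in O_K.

Since -214 ≢ 1 mod 4, the ring of integers is ℤ[√-214] with discriminant 4·(-214) = -856.
257 ∤ -856, so 257 is unramified.
(-214/257) = 43^128 mod 257 = 256, giving Legendre symbol -1.
Legendre symbol -1 ⇒ 257 is inert.

p is inert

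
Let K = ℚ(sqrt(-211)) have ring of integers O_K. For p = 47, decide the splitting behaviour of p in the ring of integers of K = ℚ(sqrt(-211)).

splits completely

Since -211 ≡ 1 mod 4, the ring of integers is ℤ[(1+√-211)/2] with discriminant -211.
disc(K) = -211 is not divisible by 47; 47 is unramified.
(-211/47) = 24^23 mod 47 = 1, giving Legendre symbol 1.
Legendre symbol 1 ⇒ 47 is split.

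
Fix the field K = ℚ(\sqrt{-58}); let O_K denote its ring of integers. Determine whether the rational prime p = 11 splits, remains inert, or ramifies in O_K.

d = -58 ≡ 2 (mod 4), so O_K = ℤ[√-58] and disc(K) = 4d = -232.
Since gcd(11, -232) = 1 the prime 11 does not ramify.
(-58/11) = 8^5 mod 11 = 10, giving Legendre symbol -1.
Legendre symbol -1 ⇒ 11 is inert.

inert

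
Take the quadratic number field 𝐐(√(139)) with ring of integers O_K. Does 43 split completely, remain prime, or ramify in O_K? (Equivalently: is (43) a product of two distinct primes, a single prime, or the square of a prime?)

Since 139 ≢ 1 mod 4, the ring of integers is ℤ[√139] with discriminant 4·139 = 556.
43 ∤ 556, so 43 is unramified.
Legendre symbol by Euler's criterion: (139/43) ≡ 139^21 ≡ 1 (mod 43), i.e. (139/43) = 1.
d is a quadratic residue mod p, hence 43 splits in O_K.

splits completely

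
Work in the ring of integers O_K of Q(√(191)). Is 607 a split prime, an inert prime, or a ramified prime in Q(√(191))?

inert — (607) stays prime in O_K

Since 191 ≢ 1 mod 4, the ring of integers is ℤ[√191] with discriminant 4·191 = 764.
607 ∤ 764, so 607 is unramified.
Compute (191/607) via Euler: 191^((607-1)/2) mod 607 = 606, so (191/607) = -1.
(191/607) = -1, so 607 is inert.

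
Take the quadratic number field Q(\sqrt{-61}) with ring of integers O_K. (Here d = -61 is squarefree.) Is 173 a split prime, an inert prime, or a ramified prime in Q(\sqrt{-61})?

inert — (173) stays prime in O_K

Since -61 ≢ 1 mod 4, the ring of integers is ℤ[√-61] with discriminant 4·(-61) = -244.
Since gcd(173, -244) = 1 the prime 173 does not ramify.
Compute (-61/173) via Euler: 112^((173-1)/2) mod 173 = 172, so (-61/173) = -1.
(-61/173) = -1, so 173 is inert.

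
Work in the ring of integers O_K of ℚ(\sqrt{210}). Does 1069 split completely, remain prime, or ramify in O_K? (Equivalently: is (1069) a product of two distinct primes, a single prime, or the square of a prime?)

split

d = 210 ≡ 2 (mod 4), so O_K = ℤ[√210] and disc(K) = 4d = 840.
1069 ∤ 840, so 1069 is unramified.
Compute (210/1069) via Euler: 210^((1069-1)/2) mod 1069 = 1, so (210/1069) = 1.
d is a quadratic residue mod p, hence 1069 splits in O_K.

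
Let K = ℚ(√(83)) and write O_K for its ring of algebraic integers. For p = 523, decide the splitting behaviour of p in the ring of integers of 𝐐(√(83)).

inert

83 mod 4 = 3, hence disc K = 4·83 = 332 and O_K = ℤ[√83].
disc(K) = 332 is not divisible by 523; 523 is unramified.
(83/523) = 83^261 mod 523 = 522, giving Legendre symbol -1.
d is a non-residue mod p, hence 523 remains inert in O_K.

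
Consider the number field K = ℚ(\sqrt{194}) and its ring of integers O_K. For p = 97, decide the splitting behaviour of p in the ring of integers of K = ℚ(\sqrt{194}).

ramified — (97) = 𝔭²

Since 194 ≢ 1 mod 4, the ring of integers is ℤ[√194] with discriminant 4·194 = 776.
Ramification test: 97 | 776. The prime 97 ramifies in K.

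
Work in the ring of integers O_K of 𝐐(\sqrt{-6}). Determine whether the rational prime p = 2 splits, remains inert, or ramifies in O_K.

ramifies in O_K

-6 mod 4 = 2, hence disc K = 4·(-6) = -24 and O_K = ℤ[√-6].
disc(K) = -24 = 2·(-12), so p = 2 is ramified.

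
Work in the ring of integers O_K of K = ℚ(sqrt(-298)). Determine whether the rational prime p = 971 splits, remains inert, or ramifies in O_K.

remains prime (inert)

Since -298 ≢ 1 mod 4, the ring of integers is ℤ[√-298] with discriminant 4·(-298) = -1192.
Since gcd(971, -1192) = 1 the prime 971 does not ramify.
Compute (-298/971) via Euler: 673^((971-1)/2) mod 971 = 970, so (-298/971) = -1.
d is a non-residue mod p, hence 971 remains inert in O_K.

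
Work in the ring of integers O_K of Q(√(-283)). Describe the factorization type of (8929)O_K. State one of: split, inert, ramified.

d = -283 ≡ 1 (mod 4), so O_K = ℤ[(1+√-283)/2] and disc(K) = d = -283.
Since gcd(8929, -283) = 1 the prime 8929 does not ramify.
Euler's criterion: (-283)^4464 mod 8929 = 8928. Thus (-283|8929) = -1.
Legendre symbol -1 ⇒ 8929 is inert.

inert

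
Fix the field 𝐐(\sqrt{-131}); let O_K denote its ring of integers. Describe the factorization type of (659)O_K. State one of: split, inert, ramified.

p splits

Since -131 ≡ 1 mod 4, the ring of integers is ℤ[(1+√-131)/2] with discriminant -131.
Since gcd(659, -131) = 1 the prime 659 does not ramify.
Legendre symbol by Euler's criterion: (-131/659) ≡ (-131)^329 ≡ 1 (mod 659), i.e. (-131/659) = 1.
Legendre symbol 1 ⇒ 659 is split.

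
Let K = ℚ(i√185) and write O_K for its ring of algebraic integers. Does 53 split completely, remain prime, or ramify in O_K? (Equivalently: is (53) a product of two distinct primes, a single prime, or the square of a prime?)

inert — (53) stays prime in O_K

Since -185 ≢ 1 mod 4, the ring of integers is ℤ[√-185] with discriminant 4·(-185) = -740.
Since gcd(53, -740) = 1 the prime 53 does not ramify.
Euler's criterion: (-185)^26 mod 53 = 52. Thus (-185|53) = -1.
d is a non-residue mod p, hence 53 remains inert in O_K.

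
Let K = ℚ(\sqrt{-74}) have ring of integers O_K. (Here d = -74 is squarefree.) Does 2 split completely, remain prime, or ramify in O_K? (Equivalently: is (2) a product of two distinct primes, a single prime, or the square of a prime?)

ramified

-74 mod 4 = 2, hence disc K = 4·(-74) = -296 and O_K = ℤ[√-74].
2 divides disc(K) = -296, so 2 ramifies.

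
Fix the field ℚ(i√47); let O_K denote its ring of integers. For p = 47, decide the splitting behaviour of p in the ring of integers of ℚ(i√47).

ramified

d = -47 ≡ 1 (mod 4), so O_K = ℤ[(1+√-47)/2] and disc(K) = d = -47.
disc(K) = -47 = 47·(-1), so p = 47 is ramified.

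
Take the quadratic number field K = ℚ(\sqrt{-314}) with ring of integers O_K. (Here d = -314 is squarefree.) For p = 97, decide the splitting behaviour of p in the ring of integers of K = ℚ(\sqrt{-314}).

Since -314 ≢ 1 mod 4, the ring of integers is ℤ[√-314] with discriminant 4·(-314) = -1256.
disc(K) = -1256 is not divisible by 97; 97 is unramified.
Legendre symbol by Euler's criterion: (-314/97) ≡ (-314)^48 ≡ 96 (mod 97), i.e. (-314/97) = -1.
d is a non-residue mod p, hence 97 remains inert in O_K.

p is inert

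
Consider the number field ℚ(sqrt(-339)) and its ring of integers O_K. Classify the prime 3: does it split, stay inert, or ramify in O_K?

-339 mod 4 = 1, hence disc K = -339 and O_K = ℤ[(1+√-339)/2].
3 divides disc(K) = -339, so 3 ramifies.

p ramifies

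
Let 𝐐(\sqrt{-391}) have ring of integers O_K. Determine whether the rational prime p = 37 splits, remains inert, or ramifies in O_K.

d = -391 ≡ 1 (mod 4), so O_K = ℤ[(1+√-391)/2] and disc(K) = d = -391.
37 ∤ -391, so 37 is unramified.
Compute (-391/37) via Euler: 16^((37-1)/2) mod 37 = 1, so (-391/37) = 1.
d is a quadratic residue mod p, hence 37 splits in O_K.

split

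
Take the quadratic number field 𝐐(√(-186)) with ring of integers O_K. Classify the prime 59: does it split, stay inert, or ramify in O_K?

-186 mod 4 = 2, hence disc K = 4·(-186) = -744 and O_K = ℤ[√-186].
disc(K) = -744 is not divisible by 59; 59 is unramified.
(-186/59) = 50^29 mod 59 = 58, giving Legendre symbol -1.
(-186/59) = -1, so 59 is inert.

59 remains inert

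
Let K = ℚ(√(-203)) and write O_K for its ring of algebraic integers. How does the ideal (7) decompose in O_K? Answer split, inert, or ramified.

p ramifies

d = -203 ≡ 1 (mod 4), so O_K = ℤ[(1+√-203)/2] and disc(K) = d = -203.
Ramification test: 7 | -203. The prime 7 ramifies in K.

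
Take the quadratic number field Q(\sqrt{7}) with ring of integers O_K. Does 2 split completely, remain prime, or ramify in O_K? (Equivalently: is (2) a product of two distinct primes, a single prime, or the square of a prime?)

2 is ramified

d = 7 ≡ 3 (mod 4), so O_K = ℤ[√7] and disc(K) = 4d = 28.
disc(K) = 28 = 2·14, so p = 2 is ramified.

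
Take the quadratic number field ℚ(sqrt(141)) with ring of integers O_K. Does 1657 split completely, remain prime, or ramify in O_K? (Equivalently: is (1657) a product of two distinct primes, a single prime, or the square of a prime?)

d = 141 ≡ 1 (mod 4), so O_K = ℤ[(1+√141)/2] and disc(K) = d = 141.
1657 ∤ 141, so 1657 is unramified.
Legendre symbol by Euler's criterion: (141/1657) ≡ 141^828 ≡ 1 (mod 1657), i.e. (141/1657) = 1.
(141/1657) = 1, so 1657 splits.

split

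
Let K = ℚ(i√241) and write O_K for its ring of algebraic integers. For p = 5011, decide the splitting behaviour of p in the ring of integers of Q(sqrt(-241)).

inert — (5011) stays prime in O_K

d = -241 ≡ 3 (mod 4), so O_K = ℤ[√-241] and disc(K) = 4d = -964.
5011 ∤ -964, so 5011 is unramified.
Legendre symbol by Euler's criterion: (-241/5011) ≡ (-241)^2505 ≡ 5010 (mod 5011), i.e. (-241/5011) = -1.
d is a non-residue mod p, hence 5011 remains inert in O_K.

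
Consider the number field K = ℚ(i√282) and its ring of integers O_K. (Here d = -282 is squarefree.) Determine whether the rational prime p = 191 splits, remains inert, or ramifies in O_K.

split

d = -282 ≡ 2 (mod 4), so O_K = ℤ[√-282] and disc(K) = 4d = -1128.
Since gcd(191, -1128) = 1 the prime 191 does not ramify.
Compute (-282/191) via Euler: 100^((191-1)/2) mod 191 = 1, so (-282/191) = 1.
(-282/191) = 1, so 191 splits.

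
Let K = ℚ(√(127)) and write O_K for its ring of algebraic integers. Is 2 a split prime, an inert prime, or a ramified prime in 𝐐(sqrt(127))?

d = 127 ≡ 3 (mod 4), so O_K = ℤ[√127] and disc(K) = 4d = 508.
2 divides disc(K) = 508, so 2 ramifies.

ramified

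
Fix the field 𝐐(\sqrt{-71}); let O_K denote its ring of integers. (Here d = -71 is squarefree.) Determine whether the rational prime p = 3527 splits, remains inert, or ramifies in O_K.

Since -71 ≡ 1 mod 4, the ring of integers is ℤ[(1+√-71)/2] with discriminant -71.
disc(K) = -71 is not divisible by 3527; 3527 is unramified.
(-71/3527) = 3456^1763 mod 3527 = 1, giving Legendre symbol 1.
d is a quadratic residue mod p, hence 3527 splits in O_K.

split — (3527) = 𝔭₁𝔭₂ with 𝔭₁ ≠ 𝔭₂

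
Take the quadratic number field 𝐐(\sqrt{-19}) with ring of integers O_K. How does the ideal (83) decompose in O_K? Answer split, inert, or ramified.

splits completely

-19 mod 4 = 1, hence disc K = -19 and O_K = ℤ[(1+√-19)/2].
Since gcd(83, -19) = 1 the prime 83 does not ramify.
Euler's criterion: (-19)^41 mod 83 = 1. Thus (-19|83) = 1.
Legendre symbol 1 ⇒ 83 is split.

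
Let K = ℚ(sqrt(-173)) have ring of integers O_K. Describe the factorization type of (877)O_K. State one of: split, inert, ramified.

inert — (877) stays prime in O_K

Since -173 ≢ 1 mod 4, the ring of integers is ℤ[√-173] with discriminant 4·(-173) = -692.
877 ∤ -692, so 877 is unramified.
(-173/877) = 704^438 mod 877 = 876, giving Legendre symbol -1.
Legendre symbol -1 ⇒ 877 is inert.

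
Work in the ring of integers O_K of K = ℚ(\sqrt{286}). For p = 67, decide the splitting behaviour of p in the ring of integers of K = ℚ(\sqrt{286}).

inert

Since 286 ≢ 1 mod 4, the ring of integers is ℤ[√286] with discriminant 4·286 = 1144.
Since gcd(67, 1144) = 1 the prime 67 does not ramify.
Legendre symbol by Euler's criterion: (286/67) ≡ 286^33 ≡ 66 (mod 67), i.e. (286/67) = -1.
d is a non-residue mod p, hence 67 remains inert in O_K.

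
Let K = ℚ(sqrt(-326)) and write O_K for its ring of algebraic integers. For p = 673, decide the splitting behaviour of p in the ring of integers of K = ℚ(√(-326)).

-326 mod 4 = 2, hence disc K = 4·(-326) = -1304 and O_K = ℤ[√-326].
673 ∤ -1304, so 673 is unramified.
Compute (-326/673) via Euler: 347^((673-1)/2) mod 673 = 1, so (-326/673) = 1.
Legendre symbol 1 ⇒ 673 is split.

split — (673) = 𝔭₁𝔭₂ with 𝔭₁ ≠ 𝔭₂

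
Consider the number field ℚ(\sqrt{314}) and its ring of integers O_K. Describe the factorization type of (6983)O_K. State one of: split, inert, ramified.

p splits

d = 314 ≡ 2 (mod 4), so O_K = ℤ[√314] and disc(K) = 4d = 1256.
6983 ∤ 1256, so 6983 is unramified.
Legendre symbol by Euler's criterion: (314/6983) ≡ 314^3491 ≡ 1 (mod 6983), i.e. (314/6983) = 1.
d is a quadratic residue mod p, hence 6983 splits in O_K.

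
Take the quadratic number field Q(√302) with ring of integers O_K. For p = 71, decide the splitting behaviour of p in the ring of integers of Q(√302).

d = 302 ≡ 2 (mod 4), so O_K = ℤ[√302] and disc(K) = 4d = 1208.
71 ∤ 1208, so 71 is unramified.
Compute (302/71) via Euler: 18^((71-1)/2) mod 71 = 1, so (302/71) = 1.
d is a quadratic residue mod p, hence 71 splits in O_K.

split — (71) = 𝔭₁𝔭₂ with 𝔭₁ ≠ 𝔭₂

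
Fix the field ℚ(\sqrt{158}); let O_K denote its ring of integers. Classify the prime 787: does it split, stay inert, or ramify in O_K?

Since 158 ≢ 1 mod 4, the ring of integers is ℤ[√158] with discriminant 4·158 = 632.
787 ∤ 632, so 787 is unramified.
Legendre symbol by Euler's criterion: (158/787) ≡ 158^393 ≡ 1 (mod 787), i.e. (158/787) = 1.
Legendre symbol 1 ⇒ 787 is split.

split — (787) = 𝔭₁𝔭₂ with 𝔭₁ ≠ 𝔭₂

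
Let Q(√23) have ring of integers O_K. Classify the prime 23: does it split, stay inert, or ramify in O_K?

ramifies in O_K

d = 23 ≡ 3 (mod 4), so O_K = ℤ[√23] and disc(K) = 4d = 92.
23 divides disc(K) = 92, so 23 ramifies.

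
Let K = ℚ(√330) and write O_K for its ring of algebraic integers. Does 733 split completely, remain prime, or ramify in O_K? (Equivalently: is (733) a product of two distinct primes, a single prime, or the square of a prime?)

Since 330 ≢ 1 mod 4, the ring of integers is ℤ[√330] with discriminant 4·330 = 1320.
733 ∤ 1320, so 733 is unramified.
Legendre symbol by Euler's criterion: (330/733) ≡ 330^366 ≡ 732 (mod 733), i.e. (330/733) = -1.
(330/733) = -1, so 733 is inert.

p is inert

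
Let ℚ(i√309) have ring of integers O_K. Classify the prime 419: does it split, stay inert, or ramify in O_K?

p splits

-309 mod 4 = 3, hence disc K = 4·(-309) = -1236 and O_K = ℤ[√-309].
disc(K) = -1236 is not divisible by 419; 419 is unramified.
Euler's criterion: (-309)^209 mod 419 = 1. Thus (-309|419) = 1.
Legendre symbol 1 ⇒ 419 is split.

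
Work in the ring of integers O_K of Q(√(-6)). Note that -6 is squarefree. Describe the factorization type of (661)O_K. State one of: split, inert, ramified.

Since -6 ≢ 1 mod 4, the ring of integers is ℤ[√-6] with discriminant 4·(-6) = -24.
Since gcd(661, -24) = 1 the prime 661 does not ramify.
(-6/661) = 655^330 mod 661 = 660, giving Legendre symbol -1.
(-6/661) = -1, so 661 is inert.

661 remains inert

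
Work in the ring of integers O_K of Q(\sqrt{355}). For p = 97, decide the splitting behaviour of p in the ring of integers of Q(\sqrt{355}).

d = 355 ≡ 3 (mod 4), so O_K = ℤ[√355] and disc(K) = 4d = 1420.
disc(K) = 1420 is not divisible by 97; 97 is unramified.
(355/97) = 64^48 mod 97 = 1, giving Legendre symbol 1.
d is a quadratic residue mod p, hence 97 splits in O_K.

97 splits in O_K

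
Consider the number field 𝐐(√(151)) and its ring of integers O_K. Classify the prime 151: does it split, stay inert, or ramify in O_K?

d = 151 ≡ 3 (mod 4), so O_K = ℤ[√151] and disc(K) = 4d = 604.
Ramification test: 151 | 604. The prime 151 ramifies in K.

ramified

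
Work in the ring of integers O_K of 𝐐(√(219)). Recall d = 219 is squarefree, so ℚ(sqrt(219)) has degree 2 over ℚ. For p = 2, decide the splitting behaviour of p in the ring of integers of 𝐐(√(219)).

219 mod 4 = 3, hence disc K = 4·219 = 876 and O_K = ℤ[√219].
2 divides disc(K) = 876, so 2 ramifies.

ramified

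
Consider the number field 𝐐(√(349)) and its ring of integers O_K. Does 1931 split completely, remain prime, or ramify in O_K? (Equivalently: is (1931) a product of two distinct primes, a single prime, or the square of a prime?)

Since 349 ≡ 1 mod 4, the ring of integers is ℤ[(1+√349)/2] with discriminant 349.
Since gcd(1931, 349) = 1 the prime 1931 does not ramify.
Legendre symbol by Euler's criterion: (349/1931) ≡ 349^965 ≡ 1930 (mod 1931), i.e. (349/1931) = -1.
d is a non-residue mod p, hence 1931 remains inert in O_K.

p is inert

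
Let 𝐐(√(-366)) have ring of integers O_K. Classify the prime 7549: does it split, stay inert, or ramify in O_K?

remains prime (inert)

-366 mod 4 = 2, hence disc K = 4·(-366) = -1464 and O_K = ℤ[√-366].
disc(K) = -1464 is not divisible by 7549; 7549 is unramified.
Euler's criterion: (-366)^3774 mod 7549 = 7548. Thus (-366|7549) = -1.
d is a non-residue mod p, hence 7549 remains inert in O_K.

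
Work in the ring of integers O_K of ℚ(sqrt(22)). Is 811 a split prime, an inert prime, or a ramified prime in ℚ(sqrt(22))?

d = 22 ≡ 2 (mod 4), so O_K = ℤ[√22] and disc(K) = 4d = 88.
Since gcd(811, 88) = 1 the prime 811 does not ramify.
Euler's criterion: 22^405 mod 811 = 810. Thus (22|811) = -1.
Legendre symbol -1 ⇒ 811 is inert.

remains prime (inert)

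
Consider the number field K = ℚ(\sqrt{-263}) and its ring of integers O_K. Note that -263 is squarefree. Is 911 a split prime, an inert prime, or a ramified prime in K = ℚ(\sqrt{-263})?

d = -263 ≡ 1 (mod 4), so O_K = ℤ[(1+√-263)/2] and disc(K) = d = -263.
911 ∤ -263, so 911 is unramified.
(-263/911) = 648^455 mod 911 = 1, giving Legendre symbol 1.
d is a quadratic residue mod p, hence 911 splits in O_K.

p splits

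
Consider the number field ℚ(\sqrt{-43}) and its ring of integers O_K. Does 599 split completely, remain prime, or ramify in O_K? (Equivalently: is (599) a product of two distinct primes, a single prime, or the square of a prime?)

599 splits in O_K

-43 mod 4 = 1, hence disc K = -43 and O_K = ℤ[(1+√-43)/2].
Since gcd(599, -43) = 1 the prime 599 does not ramify.
Legendre symbol by Euler's criterion: (-43/599) ≡ (-43)^299 ≡ 1 (mod 599), i.e. (-43/599) = 1.
Legendre symbol 1 ⇒ 599 is split.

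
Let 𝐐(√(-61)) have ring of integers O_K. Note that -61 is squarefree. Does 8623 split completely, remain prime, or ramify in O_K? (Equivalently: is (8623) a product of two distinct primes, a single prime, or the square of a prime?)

d = -61 ≡ 3 (mod 4), so O_K = ℤ[√-61] and disc(K) = 4d = -244.
disc(K) = -244 is not divisible by 8623; 8623 is unramified.
Euler's criterion: (-61)^4311 mod 8623 = 8622. Thus (-61|8623) = -1.
(-61/8623) = -1, so 8623 is inert.

p is inert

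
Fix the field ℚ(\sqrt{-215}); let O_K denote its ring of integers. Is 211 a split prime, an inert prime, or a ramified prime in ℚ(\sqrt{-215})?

211 remains inert

d = -215 ≡ 1 (mod 4), so O_K = ℤ[(1+√-215)/2] and disc(K) = d = -215.
disc(K) = -215 is not divisible by 211; 211 is unramified.
Compute (-215/211) via Euler: 207^((211-1)/2) mod 211 = 210, so (-215/211) = -1.
(-215/211) = -1, so 211 is inert.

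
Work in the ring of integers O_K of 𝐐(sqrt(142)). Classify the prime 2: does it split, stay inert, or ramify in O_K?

Since 142 ≢ 1 mod 4, the ring of integers is ℤ[√142] with discriminant 4·142 = 568.
2 divides disc(K) = 568, so 2 ramifies.

ramified — (2) = 𝔭²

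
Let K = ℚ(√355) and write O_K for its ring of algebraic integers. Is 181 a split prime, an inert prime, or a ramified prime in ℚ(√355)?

Since 355 ≢ 1 mod 4, the ring of integers is ℤ[√355] with discriminant 4·355 = 1420.
disc(K) = 1420 is not divisible by 181; 181 is unramified.
(355/181) = 174^90 mod 181 = 180, giving Legendre symbol -1.
(355/181) = -1, so 181 is inert.

p is inert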